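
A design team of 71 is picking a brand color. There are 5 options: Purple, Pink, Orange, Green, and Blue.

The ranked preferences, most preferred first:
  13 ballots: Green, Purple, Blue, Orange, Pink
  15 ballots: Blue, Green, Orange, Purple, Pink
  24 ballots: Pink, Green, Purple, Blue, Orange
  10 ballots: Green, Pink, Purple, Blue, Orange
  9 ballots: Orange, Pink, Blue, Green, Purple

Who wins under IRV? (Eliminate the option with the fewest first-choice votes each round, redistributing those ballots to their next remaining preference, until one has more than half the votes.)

Round 1: Purple 0, Pink 24, Orange 9, Green 23, Blue 15. Purple eliminated.
Round 2: Pink 24, Orange 9, Green 23, Blue 15. Orange eliminated.
Round 3: Pink 33, Green 23, Blue 15. Blue eliminated.
Round 4: Pink 33, Green 38. Green has a majority (≥36).

Green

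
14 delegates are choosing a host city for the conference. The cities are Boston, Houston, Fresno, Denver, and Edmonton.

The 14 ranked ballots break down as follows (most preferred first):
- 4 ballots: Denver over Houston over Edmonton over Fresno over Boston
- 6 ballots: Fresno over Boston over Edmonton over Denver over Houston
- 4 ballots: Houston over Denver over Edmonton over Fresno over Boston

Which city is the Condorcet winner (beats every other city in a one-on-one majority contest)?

Denver

Denver vs Boston: 8–6
Denver vs Houston: 10–4
Denver vs Fresno: 8–6
Denver vs Edmonton: 8–6
Denver beats every other city.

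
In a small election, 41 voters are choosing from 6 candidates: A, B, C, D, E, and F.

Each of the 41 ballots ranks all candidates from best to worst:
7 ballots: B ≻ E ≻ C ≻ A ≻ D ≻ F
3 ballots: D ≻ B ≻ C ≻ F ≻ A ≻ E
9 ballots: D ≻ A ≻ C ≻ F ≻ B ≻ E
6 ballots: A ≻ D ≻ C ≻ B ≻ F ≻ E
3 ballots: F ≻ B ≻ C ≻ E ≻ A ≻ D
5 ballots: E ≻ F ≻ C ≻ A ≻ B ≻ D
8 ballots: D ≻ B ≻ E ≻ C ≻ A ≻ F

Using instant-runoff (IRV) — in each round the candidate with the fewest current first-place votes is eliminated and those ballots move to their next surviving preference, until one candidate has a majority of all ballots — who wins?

Round 1: A 6, B 7, C 0, D 20, E 5, F 3. C eliminated.
Round 2: A 6, B 7, D 20, E 5, F 3. F eliminated.
Round 3: A 6, B 10, D 20, E 5. E eliminated.
Round 4: A 11, B 10, D 20. B eliminated.
Round 5: A 21, D 20. A has a majority (≥21).

A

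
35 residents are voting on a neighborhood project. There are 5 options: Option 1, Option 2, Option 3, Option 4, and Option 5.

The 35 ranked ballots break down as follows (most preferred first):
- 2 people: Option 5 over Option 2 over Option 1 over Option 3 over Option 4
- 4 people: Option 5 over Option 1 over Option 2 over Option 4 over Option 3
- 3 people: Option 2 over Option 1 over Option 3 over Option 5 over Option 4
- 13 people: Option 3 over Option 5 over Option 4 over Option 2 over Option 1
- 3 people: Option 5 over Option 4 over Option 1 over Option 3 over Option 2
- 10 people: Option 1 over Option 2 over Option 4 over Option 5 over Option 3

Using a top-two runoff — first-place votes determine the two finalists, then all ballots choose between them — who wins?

Round 1 first-place votes: Option 1 10, Option 2 3, Option 3 13, Option 4 0, Option 5 9. Option 3 and Option 1 advance.
Runoff: Option 3 is ranked above Option 1 on 13 ballots, Option 1 above Option 3 on 22.

Option 1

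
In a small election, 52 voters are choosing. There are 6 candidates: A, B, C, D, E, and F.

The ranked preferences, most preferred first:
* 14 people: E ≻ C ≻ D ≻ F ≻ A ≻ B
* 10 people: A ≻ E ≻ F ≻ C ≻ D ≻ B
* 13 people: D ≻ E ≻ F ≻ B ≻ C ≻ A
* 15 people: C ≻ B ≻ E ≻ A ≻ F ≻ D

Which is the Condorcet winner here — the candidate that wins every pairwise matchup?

E vs A: 42–10
E vs B: 37–15
E vs C: 37–15
E vs D: 39–13
E vs F: 52–0
E beats every other candidate.

E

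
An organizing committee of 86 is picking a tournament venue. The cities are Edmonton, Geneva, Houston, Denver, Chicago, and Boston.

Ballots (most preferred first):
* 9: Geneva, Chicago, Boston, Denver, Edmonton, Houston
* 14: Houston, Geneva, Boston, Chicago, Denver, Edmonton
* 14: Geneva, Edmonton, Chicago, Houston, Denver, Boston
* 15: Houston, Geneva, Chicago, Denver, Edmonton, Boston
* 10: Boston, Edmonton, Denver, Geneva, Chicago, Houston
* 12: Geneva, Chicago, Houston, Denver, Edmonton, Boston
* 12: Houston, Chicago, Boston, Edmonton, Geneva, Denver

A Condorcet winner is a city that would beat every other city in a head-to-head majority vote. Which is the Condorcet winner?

Geneva vs Edmonton: 64–22
Geneva vs Houston: 45–41
Geneva vs Denver: 76–10
Geneva vs Chicago: 74–12
Geneva vs Boston: 64–22
Geneva beats every other city.

Geneva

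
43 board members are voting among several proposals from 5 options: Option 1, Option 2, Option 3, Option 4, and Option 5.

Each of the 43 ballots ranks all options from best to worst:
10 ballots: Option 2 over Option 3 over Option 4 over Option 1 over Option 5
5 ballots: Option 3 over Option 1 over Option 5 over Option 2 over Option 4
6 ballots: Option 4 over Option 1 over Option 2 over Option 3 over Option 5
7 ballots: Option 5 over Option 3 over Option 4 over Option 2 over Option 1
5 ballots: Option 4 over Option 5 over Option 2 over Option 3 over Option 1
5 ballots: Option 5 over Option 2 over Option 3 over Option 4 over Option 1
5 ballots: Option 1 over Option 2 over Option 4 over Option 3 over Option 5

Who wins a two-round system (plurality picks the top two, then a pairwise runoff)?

Option 4

Round 1 first-place votes: Option 1 5, Option 2 10, Option 3 5, Option 4 11, Option 5 12. Option 5 and Option 4 advance.
Runoff: Option 5 is ranked above Option 4 on 17 ballots, Option 4 above Option 5 on 26.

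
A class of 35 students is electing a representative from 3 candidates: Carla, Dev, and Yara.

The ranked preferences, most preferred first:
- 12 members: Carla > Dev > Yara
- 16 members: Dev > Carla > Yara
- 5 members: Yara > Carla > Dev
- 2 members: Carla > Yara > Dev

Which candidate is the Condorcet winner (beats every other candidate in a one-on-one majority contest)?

Carla

Carla vs Dev: 19–16
Carla vs Yara: 30–5
Carla beats every other candidate.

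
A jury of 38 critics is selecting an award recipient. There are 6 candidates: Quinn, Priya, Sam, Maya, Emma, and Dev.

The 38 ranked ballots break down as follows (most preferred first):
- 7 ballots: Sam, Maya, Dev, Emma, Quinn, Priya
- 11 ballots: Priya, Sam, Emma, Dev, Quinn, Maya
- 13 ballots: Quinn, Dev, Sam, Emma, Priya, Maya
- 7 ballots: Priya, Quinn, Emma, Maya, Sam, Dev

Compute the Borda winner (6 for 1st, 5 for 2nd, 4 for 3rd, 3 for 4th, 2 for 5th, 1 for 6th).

Sam

Quinn: 7×2 + 11×2 + 13×6 + 7×5 = 149
Priya: 7×1 + 11×6 + 13×2 + 7×6 = 141
Sam: 7×6 + 11×5 + 13×4 + 7×2 = 163
Maya: 7×5 + 11×1 + 13×1 + 7×3 = 80
Emma: 7×3 + 11×4 + 13×3 + 7×4 = 132
Dev: 7×4 + 11×3 + 13×5 + 7×1 = 133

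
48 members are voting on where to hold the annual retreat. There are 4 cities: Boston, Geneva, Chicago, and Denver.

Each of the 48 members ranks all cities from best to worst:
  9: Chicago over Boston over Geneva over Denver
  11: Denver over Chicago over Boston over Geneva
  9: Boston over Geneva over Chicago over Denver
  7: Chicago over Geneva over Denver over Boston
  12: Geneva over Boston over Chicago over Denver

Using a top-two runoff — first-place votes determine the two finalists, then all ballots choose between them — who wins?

Round 1 first-place votes: Boston 9, Geneva 12, Chicago 16, Denver 11. Chicago and Geneva advance.
Runoff: Chicago is ranked above Geneva on 27 ballots, Geneva above Chicago on 21.

Chicago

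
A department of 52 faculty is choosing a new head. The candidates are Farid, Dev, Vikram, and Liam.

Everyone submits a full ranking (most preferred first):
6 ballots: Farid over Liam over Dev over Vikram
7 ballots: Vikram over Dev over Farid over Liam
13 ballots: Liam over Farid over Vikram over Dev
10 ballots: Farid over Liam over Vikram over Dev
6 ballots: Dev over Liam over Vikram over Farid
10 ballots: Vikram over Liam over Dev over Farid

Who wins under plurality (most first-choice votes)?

First-place votes: Farid 16, Dev 6, Vikram 17, Liam 13.

Vikram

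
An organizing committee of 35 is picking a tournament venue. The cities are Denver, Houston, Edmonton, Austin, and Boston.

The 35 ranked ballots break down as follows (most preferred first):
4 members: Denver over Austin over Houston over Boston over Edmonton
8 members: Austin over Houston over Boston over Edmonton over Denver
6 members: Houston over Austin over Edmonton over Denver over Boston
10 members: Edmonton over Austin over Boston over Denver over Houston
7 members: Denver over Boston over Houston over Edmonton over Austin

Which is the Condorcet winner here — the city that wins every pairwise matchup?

Austin vs Denver: 24–11
Austin vs Houston: 22–13
Austin vs Edmonton: 18–17
Austin vs Boston: 28–7
Austin beats every other city.

Austin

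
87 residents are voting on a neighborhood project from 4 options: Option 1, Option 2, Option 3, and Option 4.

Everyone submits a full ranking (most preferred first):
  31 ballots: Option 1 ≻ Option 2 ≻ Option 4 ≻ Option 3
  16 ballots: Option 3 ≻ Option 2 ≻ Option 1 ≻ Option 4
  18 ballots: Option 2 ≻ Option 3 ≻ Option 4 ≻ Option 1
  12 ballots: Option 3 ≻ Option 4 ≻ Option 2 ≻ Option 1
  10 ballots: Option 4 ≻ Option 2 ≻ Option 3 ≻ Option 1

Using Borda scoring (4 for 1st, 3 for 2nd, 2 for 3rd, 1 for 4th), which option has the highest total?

Option 1: 31×4 + 16×2 + 18×1 + 12×1 + 10×1 = 196
Option 2: 31×3 + 16×3 + 18×4 + 12×2 + 10×3 = 267
Option 3: 31×1 + 16×4 + 18×3 + 12×4 + 10×2 = 217
Option 4: 31×2 + 16×1 + 18×2 + 12×3 + 10×4 = 190

Option 2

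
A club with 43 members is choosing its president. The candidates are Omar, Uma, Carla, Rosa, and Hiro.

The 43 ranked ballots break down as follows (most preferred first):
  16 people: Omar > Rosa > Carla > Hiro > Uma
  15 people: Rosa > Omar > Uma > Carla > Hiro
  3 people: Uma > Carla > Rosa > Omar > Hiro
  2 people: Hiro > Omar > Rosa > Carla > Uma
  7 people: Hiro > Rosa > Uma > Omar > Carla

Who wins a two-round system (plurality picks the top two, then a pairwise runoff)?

Rosa

Round 1 first-place votes: Omar 16, Uma 3, Carla 0, Rosa 15, Hiro 9. Omar and Rosa advance.
Runoff: Omar is ranked above Rosa on 18 ballots, Rosa above Omar on 25.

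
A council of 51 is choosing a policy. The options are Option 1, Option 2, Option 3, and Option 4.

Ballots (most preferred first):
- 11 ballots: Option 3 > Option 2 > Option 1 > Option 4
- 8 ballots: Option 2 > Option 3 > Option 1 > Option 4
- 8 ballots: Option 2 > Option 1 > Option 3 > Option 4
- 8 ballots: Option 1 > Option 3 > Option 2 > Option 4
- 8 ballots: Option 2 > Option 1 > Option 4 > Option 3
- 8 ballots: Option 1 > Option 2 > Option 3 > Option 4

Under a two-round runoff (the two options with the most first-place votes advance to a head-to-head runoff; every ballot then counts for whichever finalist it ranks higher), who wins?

Round 1 first-place votes: Option 1 16, Option 2 24, Option 3 11, Option 4 0. Option 2 and Option 1 advance.
Runoff: Option 2 is ranked above Option 1 on 35 ballots, Option 1 above Option 2 on 16.

Option 2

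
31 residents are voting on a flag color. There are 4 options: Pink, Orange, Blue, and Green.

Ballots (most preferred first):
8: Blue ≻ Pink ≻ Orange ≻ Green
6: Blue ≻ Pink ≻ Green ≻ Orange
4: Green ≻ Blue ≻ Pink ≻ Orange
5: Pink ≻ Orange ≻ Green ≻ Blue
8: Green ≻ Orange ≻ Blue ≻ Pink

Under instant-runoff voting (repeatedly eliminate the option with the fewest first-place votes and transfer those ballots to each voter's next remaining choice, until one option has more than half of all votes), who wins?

Round 1: Pink 5, Orange 0, Blue 14, Green 12. Orange eliminated.
Round 2: Pink 5, Blue 14, Green 12. Pink eliminated.
Round 3: Blue 14, Green 17. Green has a majority (≥16).

Green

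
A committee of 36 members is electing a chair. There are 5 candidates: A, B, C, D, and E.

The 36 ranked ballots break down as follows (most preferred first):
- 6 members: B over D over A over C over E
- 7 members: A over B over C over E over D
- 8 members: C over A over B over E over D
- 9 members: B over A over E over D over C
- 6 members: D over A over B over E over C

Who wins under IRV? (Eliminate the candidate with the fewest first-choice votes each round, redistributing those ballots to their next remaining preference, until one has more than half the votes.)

A

Round 1: A 7, B 15, C 8, D 6, E 0. E eliminated.
Round 2: A 7, B 15, C 8, D 6. D eliminated.
Round 3: A 13, B 15, C 8. C eliminated.
Round 4: A 21, B 15. A has a majority (≥19).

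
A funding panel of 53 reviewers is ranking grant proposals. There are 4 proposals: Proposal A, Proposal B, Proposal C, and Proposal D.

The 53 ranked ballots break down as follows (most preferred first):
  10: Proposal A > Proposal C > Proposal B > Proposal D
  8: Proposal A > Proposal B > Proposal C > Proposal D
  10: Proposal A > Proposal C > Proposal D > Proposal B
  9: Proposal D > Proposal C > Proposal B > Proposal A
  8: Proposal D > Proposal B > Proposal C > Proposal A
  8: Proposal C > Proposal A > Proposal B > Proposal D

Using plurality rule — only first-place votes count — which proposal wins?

First-place votes: Proposal A 28, Proposal B 0, Proposal C 8, Proposal D 17.

Proposal A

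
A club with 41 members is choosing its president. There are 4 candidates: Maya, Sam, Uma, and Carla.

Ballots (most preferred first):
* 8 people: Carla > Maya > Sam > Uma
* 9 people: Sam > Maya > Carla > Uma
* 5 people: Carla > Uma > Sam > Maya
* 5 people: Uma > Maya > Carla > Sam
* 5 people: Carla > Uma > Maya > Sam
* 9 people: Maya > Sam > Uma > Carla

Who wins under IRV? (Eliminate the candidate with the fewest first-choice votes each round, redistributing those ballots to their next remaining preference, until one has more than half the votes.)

Round 1: Maya 9, Sam 9, Uma 5, Carla 18. Uma eliminated.
Round 2: Maya 14, Sam 9, Carla 18. Sam eliminated.
Round 3: Maya 23, Carla 18. Maya has a majority (≥21).

Maya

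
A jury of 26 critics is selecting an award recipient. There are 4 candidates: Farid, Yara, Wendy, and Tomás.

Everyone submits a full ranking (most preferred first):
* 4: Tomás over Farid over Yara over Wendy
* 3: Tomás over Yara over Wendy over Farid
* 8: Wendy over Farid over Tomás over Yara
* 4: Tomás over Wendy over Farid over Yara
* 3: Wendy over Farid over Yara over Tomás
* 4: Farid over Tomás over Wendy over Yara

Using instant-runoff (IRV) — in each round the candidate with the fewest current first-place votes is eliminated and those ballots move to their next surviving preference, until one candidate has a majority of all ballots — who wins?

Tomás

Round 1: Farid 4, Yara 0, Wendy 11, Tomás 11. Yara eliminated.
Round 2: Farid 4, Wendy 11, Tomás 11. Farid eliminated.
Round 3: Wendy 11, Tomás 15. Tomás has a majority (≥14).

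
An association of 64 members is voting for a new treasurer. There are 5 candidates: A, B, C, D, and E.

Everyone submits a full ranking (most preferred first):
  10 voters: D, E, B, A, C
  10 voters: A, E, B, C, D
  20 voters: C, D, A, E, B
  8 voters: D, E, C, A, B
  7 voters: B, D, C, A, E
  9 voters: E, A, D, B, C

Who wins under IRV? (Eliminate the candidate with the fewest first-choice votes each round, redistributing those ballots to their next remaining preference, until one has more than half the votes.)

D

Round 1: A 10, B 7, C 20, D 18, E 9. B eliminated.
Round 2: A 10, C 20, D 25, E 9. E eliminated.
Round 3: A 19, C 20, D 25. A eliminated.
Round 4: C 30, D 34. D has a majority (≥33).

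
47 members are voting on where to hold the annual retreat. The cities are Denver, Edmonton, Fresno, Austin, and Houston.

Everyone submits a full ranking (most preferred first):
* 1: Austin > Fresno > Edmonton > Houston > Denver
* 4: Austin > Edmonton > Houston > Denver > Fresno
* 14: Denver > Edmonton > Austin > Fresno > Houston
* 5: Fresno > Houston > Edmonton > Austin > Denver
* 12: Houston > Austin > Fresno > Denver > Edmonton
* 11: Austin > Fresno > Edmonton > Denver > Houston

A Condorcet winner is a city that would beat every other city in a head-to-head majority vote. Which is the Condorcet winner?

Austin vs Denver: 33–14
Austin vs Edmonton: 28–19
Austin vs Fresno: 42–5
Austin vs Houston: 30–17
Austin beats every other city.

Austin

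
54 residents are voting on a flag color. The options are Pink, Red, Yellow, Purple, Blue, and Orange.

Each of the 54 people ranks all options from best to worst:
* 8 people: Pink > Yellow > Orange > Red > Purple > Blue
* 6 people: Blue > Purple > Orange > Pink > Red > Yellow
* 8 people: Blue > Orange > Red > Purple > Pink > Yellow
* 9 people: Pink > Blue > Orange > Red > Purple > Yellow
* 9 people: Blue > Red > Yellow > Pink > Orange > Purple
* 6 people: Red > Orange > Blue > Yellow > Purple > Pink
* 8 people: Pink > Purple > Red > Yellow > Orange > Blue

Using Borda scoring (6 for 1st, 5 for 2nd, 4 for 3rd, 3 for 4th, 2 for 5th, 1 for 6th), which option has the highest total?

Pink: 8×6 + 6×3 + 8×2 + 9×6 + 9×3 + 6×1 + 8×6 = 217
Red: 8×3 + 6×2 + 8×4 + 9×3 + 9×5 + 6×6 + 8×4 = 208
Yellow: 8×5 + 6×1 + 8×1 + 9×1 + 9×4 + 6×3 + 8×3 = 141
Purple: 8×2 + 6×5 + 8×3 + 9×2 + 9×1 + 6×2 + 8×5 = 149
Blue: 8×1 + 6×6 + 8×6 + 9×5 + 9×6 + 6×4 + 8×1 = 223
Orange: 8×4 + 6×4 + 8×5 + 9×4 + 9×2 + 6×5 + 8×2 = 196

Blue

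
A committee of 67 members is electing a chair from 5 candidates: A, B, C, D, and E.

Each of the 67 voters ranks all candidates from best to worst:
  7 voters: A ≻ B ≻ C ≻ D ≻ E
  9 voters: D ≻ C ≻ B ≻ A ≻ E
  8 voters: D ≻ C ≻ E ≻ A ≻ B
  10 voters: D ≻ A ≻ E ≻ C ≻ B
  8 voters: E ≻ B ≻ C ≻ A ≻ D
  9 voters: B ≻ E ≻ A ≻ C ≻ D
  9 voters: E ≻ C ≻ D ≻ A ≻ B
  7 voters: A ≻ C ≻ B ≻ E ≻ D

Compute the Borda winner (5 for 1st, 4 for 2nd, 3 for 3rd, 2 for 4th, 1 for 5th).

C

A: 7×5 + 9×2 + 8×2 + 10×4 + 8×2 + 9×3 + 9×2 + 7×5 = 205
B: 7×4 + 9×3 + 8×1 + 10×1 + 8×4 + 9×5 + 9×1 + 7×3 = 180
C: 7×3 + 9×4 + 8×4 + 10×2 + 8×3 + 9×2 + 9×4 + 7×4 = 215
D: 7×2 + 9×5 + 8×5 + 10×5 + 8×1 + 9×1 + 9×3 + 7×1 = 200
E: 7×1 + 9×1 + 8×3 + 10×3 + 8×5 + 9×4 + 9×5 + 7×2 = 205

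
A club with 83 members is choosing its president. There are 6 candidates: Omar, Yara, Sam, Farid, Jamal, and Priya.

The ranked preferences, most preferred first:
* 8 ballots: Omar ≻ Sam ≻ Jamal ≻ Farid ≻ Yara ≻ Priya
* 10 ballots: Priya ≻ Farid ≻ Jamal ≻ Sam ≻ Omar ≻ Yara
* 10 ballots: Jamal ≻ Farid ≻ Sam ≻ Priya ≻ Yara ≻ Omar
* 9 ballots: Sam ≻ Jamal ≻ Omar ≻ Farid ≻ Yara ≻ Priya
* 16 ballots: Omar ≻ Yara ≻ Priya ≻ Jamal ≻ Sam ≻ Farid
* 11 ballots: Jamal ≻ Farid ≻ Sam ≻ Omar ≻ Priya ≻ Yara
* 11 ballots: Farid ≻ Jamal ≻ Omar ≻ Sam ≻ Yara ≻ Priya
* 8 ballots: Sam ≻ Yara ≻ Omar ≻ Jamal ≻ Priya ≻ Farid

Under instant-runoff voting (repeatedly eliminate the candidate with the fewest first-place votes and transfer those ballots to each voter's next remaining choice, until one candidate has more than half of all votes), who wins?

Round 1: Omar 24, Yara 0, Sam 17, Farid 11, Jamal 21, Priya 10. Yara eliminated.
Round 2: Omar 24, Sam 17, Farid 11, Jamal 21, Priya 10. Priya eliminated.
Round 3: Omar 24, Sam 17, Farid 21, Jamal 21. Sam eliminated.
Round 4: Omar 32, Farid 21, Jamal 30. Farid eliminated.
Round 5: Omar 32, Jamal 51. Jamal has a majority (≥42).

Jamal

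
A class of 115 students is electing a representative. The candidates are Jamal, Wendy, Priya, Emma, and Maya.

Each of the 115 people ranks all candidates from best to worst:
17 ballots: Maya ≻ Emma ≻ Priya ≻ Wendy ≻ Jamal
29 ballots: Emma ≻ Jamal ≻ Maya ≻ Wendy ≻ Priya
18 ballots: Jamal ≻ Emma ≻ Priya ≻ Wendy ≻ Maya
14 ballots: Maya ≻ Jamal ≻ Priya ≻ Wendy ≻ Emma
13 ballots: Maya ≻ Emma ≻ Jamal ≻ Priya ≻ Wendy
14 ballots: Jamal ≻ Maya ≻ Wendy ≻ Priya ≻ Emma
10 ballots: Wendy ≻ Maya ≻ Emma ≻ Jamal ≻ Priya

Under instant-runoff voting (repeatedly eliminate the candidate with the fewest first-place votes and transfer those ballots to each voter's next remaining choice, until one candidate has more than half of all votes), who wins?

Jamal

Round 1: Jamal 32, Wendy 10, Priya 0, Emma 29, Maya 44. Priya eliminated.
Round 2: Jamal 32, Wendy 10, Emma 29, Maya 44. Wendy eliminated.
Round 3: Jamal 32, Emma 29, Maya 54. Emma eliminated.
Round 4: Jamal 61, Maya 54. Jamal has a majority (≥58).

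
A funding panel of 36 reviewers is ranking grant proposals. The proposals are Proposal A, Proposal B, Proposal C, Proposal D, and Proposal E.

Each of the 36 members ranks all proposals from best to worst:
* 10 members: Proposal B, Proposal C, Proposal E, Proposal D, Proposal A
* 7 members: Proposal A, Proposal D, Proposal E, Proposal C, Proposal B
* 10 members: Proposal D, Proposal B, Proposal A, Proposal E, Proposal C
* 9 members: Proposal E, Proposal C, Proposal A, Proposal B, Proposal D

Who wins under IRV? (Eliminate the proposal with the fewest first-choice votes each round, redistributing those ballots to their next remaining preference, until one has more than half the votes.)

Proposal B

Round 1: Proposal A 7, Proposal B 10, Proposal C 0, Proposal D 10, Proposal E 9. Proposal C eliminated.
Round 2: Proposal A 7, Proposal B 10, Proposal D 10, Proposal E 9. Proposal A eliminated.
Round 3: Proposal B 10, Proposal D 17, Proposal E 9. Proposal E eliminated.
Round 4: Proposal B 19, Proposal D 17. Proposal B has a majority (≥19).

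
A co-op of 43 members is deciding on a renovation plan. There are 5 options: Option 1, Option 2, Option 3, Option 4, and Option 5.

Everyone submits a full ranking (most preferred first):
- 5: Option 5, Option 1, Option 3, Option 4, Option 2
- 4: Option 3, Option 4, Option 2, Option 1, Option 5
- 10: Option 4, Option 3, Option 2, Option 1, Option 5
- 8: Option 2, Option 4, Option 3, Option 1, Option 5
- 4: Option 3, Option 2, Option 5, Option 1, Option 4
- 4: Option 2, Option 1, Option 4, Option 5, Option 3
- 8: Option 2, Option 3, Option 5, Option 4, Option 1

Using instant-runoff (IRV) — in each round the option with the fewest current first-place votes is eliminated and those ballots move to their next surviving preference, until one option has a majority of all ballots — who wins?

Round 1: Option 1 0, Option 2 20, Option 3 8, Option 4 10, Option 5 5. Option 1 eliminated.
Round 2: Option 2 20, Option 3 8, Option 4 10, Option 5 5. Option 5 eliminated.
Round 3: Option 2 20, Option 3 13, Option 4 10. Option 4 eliminated.
Round 4: Option 2 20, Option 3 23. Option 3 has a majority (≥22).

Option 3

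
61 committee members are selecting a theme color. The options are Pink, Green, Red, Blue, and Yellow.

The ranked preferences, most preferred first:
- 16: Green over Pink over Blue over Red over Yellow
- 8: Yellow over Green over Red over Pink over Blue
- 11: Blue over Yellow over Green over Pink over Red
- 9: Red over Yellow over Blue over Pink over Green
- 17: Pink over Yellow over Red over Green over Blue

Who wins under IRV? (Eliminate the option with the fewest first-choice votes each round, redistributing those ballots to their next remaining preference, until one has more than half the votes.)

Green

Round 1: Pink 17, Green 16, Red 9, Blue 11, Yellow 8. Yellow eliminated.
Round 2: Pink 17, Green 24, Red 9, Blue 11. Red eliminated.
Round 3: Pink 17, Green 24, Blue 20. Pink eliminated.
Round 4: Green 41, Blue 20. Green has a majority (≥31).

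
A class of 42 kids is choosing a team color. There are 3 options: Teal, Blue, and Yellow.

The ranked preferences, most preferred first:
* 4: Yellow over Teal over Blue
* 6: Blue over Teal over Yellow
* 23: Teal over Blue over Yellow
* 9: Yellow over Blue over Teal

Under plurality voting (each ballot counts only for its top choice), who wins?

Teal

First-place votes: Teal 23, Blue 6, Yellow 13.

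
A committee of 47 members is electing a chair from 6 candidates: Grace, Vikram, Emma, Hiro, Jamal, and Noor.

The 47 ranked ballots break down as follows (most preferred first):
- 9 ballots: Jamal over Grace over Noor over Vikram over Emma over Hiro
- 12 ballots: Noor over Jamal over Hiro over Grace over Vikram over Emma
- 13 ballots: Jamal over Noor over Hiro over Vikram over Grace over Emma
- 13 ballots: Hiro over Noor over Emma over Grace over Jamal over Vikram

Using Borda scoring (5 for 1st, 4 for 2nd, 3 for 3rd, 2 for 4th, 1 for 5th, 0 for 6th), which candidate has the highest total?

Grace: 9×4 + 12×2 + 13×1 + 13×2 = 99
Vikram: 9×2 + 12×1 + 13×2 + 13×0 = 56
Emma: 9×1 + 12×0 + 13×0 + 13×3 = 48
Hiro: 9×0 + 12×3 + 13×3 + 13×5 = 140
Jamal: 9×5 + 12×4 + 13×5 + 13×1 = 171
Noor: 9×3 + 12×5 + 13×4 + 13×4 = 191

Noor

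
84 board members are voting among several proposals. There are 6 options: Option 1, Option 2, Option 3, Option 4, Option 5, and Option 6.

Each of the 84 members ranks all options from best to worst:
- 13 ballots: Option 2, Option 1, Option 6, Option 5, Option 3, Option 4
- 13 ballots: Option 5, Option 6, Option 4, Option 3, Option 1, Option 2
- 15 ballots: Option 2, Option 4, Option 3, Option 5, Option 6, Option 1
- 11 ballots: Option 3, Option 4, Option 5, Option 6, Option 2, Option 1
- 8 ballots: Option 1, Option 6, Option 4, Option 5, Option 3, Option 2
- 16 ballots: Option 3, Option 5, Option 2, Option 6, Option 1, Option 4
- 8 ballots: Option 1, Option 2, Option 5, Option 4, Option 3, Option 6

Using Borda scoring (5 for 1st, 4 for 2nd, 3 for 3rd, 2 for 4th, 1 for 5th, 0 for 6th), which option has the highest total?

Option 1: 13×4 + 13×1 + 15×0 + 11×0 + 8×5 + 16×1 + 8×5 = 161
Option 2: 13×5 + 13×0 + 15×5 + 11×1 + 8×0 + 16×3 + 8×4 = 231
Option 3: 13×1 + 13×2 + 15×3 + 11×5 + 8×1 + 16×5 + 8×1 = 235
Option 4: 13×0 + 13×3 + 15×4 + 11×4 + 8×3 + 16×0 + 8×2 = 183
Option 5: 13×2 + 13×5 + 15×2 + 11×3 + 8×2 + 16×4 + 8×3 = 258
Option 6: 13×3 + 13×4 + 15×1 + 11×2 + 8×4 + 16×2 + 8×0 = 192

Option 5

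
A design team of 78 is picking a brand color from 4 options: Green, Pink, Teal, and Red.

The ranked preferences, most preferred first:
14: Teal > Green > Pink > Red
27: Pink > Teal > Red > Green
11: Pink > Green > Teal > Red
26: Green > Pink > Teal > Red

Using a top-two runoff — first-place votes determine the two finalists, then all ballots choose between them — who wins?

Round 1 first-place votes: Green 26, Pink 38, Teal 14, Red 0. Pink and Green advance.
Runoff: Pink is ranked above Green on 38 ballots, Green above Pink on 40.

Green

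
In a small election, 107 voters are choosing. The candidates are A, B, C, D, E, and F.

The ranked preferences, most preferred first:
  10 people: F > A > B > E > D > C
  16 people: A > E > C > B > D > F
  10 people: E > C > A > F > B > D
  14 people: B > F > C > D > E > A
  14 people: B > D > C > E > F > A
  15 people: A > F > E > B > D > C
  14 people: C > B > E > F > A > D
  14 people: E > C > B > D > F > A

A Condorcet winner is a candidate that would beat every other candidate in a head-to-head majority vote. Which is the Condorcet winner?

E vs A: 66–41
E vs B: 55–52
E vs C: 65–42
E vs D: 79–28
E vs F: 68–39
E beats every other candidate.

E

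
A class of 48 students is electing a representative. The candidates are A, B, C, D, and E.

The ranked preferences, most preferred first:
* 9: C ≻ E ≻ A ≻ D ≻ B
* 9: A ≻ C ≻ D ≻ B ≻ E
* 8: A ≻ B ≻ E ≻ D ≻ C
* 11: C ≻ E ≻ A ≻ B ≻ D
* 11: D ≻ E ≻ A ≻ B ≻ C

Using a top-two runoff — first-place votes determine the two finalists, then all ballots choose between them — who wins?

Round 1 first-place votes: A 17, B 0, C 20, D 11, E 0. C and A advance.
Runoff: C is ranked above A on 20 ballots, A above C on 28.

A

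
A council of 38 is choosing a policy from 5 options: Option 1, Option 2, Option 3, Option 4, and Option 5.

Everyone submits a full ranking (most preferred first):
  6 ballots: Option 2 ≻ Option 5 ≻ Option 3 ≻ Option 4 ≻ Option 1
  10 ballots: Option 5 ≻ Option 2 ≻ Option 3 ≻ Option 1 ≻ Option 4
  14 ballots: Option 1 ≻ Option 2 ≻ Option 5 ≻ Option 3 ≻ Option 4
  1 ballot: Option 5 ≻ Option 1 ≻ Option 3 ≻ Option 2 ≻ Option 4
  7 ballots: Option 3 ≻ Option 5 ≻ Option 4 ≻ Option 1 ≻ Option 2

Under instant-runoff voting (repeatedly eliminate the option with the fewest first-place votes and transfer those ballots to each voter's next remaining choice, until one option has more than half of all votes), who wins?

Option 5

Round 1: Option 1 14, Option 2 6, Option 3 7, Option 4 0, Option 5 11. Option 4 eliminated.
Round 2: Option 1 14, Option 2 6, Option 3 7, Option 5 11. Option 2 eliminated.
Round 3: Option 1 14, Option 3 7, Option 5 17. Option 3 eliminated.
Round 4: Option 1 14, Option 5 24. Option 5 has a majority (≥20).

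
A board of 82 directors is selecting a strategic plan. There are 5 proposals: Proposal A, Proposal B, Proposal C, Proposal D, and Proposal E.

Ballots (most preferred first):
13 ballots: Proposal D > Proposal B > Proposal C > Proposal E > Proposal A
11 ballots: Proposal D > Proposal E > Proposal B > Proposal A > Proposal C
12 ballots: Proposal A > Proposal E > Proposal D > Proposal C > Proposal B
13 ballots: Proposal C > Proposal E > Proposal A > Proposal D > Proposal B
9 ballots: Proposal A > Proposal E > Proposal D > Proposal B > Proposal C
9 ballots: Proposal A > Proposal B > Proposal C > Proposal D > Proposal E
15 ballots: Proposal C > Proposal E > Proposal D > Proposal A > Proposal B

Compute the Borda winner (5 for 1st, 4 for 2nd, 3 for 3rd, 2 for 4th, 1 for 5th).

Proposal E

Proposal A: 13×1 + 11×2 + 12×5 + 13×3 + 9×5 + 9×5 + 15×2 = 254
Proposal B: 13×4 + 11×3 + 12×1 + 13×1 + 9×2 + 9×4 + 15×1 = 179
Proposal C: 13×3 + 11×1 + 12×2 + 13×5 + 9×1 + 9×3 + 15×5 = 250
Proposal D: 13×5 + 11×5 + 12×3 + 13×2 + 9×3 + 9×2 + 15×3 = 272
Proposal E: 13×2 + 11×4 + 12×4 + 13×4 + 9×4 + 9×1 + 15×4 = 275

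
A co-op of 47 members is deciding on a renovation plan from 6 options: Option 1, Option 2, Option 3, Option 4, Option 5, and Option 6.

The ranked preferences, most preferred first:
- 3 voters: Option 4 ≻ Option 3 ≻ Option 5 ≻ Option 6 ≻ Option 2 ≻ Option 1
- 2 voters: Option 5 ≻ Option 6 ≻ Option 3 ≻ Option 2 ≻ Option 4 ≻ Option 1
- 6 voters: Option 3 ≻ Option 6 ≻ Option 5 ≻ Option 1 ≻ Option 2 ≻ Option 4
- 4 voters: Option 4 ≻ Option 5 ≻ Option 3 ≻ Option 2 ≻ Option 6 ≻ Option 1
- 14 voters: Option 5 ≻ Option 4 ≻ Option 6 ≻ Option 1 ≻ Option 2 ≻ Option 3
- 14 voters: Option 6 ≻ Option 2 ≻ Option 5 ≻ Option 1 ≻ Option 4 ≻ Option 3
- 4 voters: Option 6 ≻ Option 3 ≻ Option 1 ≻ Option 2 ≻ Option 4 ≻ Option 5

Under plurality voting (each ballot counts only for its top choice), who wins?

First-place votes: Option 1 0, Option 2 0, Option 3 6, Option 4 7, Option 5 16, Option 6 18.

Option 6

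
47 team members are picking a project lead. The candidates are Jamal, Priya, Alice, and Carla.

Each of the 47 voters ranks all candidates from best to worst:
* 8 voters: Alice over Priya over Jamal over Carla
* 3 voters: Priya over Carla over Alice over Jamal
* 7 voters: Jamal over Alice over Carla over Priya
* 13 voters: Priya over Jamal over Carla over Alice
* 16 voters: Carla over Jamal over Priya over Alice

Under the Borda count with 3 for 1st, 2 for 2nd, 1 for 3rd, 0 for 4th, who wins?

Jamal: 8×1 + 3×0 + 7×3 + 13×2 + 16×2 = 87
Priya: 8×2 + 3×3 + 7×0 + 13×3 + 16×1 = 80
Alice: 8×3 + 3×1 + 7×2 + 13×0 + 16×0 = 41
Carla: 8×0 + 3×2 + 7×1 + 13×1 + 16×3 = 74

Jamal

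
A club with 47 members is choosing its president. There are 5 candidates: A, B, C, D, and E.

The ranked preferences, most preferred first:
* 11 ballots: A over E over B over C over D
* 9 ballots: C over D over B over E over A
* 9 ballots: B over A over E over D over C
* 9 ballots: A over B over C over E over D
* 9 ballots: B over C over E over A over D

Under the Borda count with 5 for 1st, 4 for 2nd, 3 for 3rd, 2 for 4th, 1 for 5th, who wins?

B

A: 11×5 + 9×1 + 9×4 + 9×5 + 9×2 = 163
B: 11×3 + 9×3 + 9×5 + 9×4 + 9×5 = 186
C: 11×2 + 9×5 + 9×1 + 9×3 + 9×4 = 139
D: 11×1 + 9×4 + 9×2 + 9×1 + 9×1 = 83
E: 11×4 + 9×2 + 9×3 + 9×2 + 9×3 = 134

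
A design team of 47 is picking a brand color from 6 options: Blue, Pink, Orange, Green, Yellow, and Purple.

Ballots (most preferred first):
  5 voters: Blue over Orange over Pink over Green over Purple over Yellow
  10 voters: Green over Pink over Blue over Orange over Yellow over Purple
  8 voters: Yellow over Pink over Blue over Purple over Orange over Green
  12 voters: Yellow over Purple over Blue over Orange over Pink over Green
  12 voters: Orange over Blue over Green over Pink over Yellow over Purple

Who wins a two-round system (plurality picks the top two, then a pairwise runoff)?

Round 1 first-place votes: Blue 5, Pink 0, Orange 12, Green 10, Yellow 20, Purple 0. Yellow and Orange advance.
Runoff: Yellow is ranked above Orange on 20 ballots, Orange above Yellow on 27.

Orange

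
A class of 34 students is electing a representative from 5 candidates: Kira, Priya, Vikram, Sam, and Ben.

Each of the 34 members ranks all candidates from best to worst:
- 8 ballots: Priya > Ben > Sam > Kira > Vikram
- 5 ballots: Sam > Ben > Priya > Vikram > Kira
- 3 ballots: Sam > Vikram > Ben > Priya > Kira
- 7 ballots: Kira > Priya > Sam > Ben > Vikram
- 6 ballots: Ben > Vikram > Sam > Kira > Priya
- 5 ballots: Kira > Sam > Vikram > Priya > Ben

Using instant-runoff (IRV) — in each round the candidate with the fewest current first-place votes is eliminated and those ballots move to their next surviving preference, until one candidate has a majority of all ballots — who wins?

Sam

Round 1: Kira 12, Priya 8, Vikram 0, Sam 8, Ben 6. Vikram eliminated.
Round 2: Kira 12, Priya 8, Sam 8, Ben 6. Ben eliminated.
Round 3: Kira 12, Priya 8, Sam 14. Priya eliminated.
Round 4: Kira 12, Sam 22. Sam has a majority (≥18).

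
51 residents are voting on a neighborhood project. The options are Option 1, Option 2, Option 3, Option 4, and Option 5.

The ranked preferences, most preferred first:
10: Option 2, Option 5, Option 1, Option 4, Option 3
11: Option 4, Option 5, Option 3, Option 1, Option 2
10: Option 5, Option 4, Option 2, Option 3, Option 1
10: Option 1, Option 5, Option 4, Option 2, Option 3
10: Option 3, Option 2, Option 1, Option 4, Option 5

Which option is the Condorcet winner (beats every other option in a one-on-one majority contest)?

Option 5

Option 5 vs Option 1: 31–20
Option 5 vs Option 2: 31–20
Option 5 vs Option 3: 41–10
Option 5 vs Option 4: 30–21
Option 5 beats every other option.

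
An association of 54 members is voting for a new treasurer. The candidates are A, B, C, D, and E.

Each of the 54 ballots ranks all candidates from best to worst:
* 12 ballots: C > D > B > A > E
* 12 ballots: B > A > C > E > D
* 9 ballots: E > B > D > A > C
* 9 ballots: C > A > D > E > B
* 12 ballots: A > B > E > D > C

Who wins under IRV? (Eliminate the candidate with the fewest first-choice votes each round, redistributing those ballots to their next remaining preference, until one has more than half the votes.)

Round 1: A 12, B 12, C 21, D 0, E 9. D eliminated.
Round 2: A 12, B 12, C 21, E 9. E eliminated.
Round 3: A 12, B 21, C 21. A eliminated.
Round 4: B 33, C 21. B has a majority (≥28).

B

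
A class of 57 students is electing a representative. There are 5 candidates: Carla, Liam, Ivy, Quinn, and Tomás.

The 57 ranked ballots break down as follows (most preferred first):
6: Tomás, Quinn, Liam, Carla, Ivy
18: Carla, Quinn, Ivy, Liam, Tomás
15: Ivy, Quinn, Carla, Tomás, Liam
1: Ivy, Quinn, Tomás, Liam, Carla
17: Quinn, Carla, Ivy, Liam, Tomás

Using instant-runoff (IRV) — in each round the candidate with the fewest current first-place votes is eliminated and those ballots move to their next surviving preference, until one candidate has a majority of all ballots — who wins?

Quinn

Round 1: Carla 18, Liam 0, Ivy 16, Quinn 17, Tomás 6. Liam eliminated.
Round 2: Carla 18, Ivy 16, Quinn 17, Tomás 6. Tomás eliminated.
Round 3: Carla 18, Ivy 16, Quinn 23. Ivy eliminated.
Round 4: Carla 18, Quinn 39. Quinn has a majority (≥29).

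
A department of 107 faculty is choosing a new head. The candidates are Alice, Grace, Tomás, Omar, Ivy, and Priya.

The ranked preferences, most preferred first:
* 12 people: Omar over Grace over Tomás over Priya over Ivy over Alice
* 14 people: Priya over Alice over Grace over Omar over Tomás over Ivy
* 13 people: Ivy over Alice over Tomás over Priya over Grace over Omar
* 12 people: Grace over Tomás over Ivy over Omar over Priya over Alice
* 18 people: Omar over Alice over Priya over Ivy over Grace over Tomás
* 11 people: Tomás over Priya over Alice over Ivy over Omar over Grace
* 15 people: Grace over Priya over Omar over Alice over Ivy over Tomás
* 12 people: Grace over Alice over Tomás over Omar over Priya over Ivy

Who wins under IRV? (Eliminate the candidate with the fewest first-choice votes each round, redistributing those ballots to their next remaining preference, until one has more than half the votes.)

Round 1: Alice 0, Grace 39, Tomás 11, Omar 30, Ivy 13, Priya 14. Alice eliminated.
Round 2: Grace 39, Tomás 11, Omar 30, Ivy 13, Priya 14. Tomás eliminated.
Round 3: Grace 39, Omar 30, Ivy 13, Priya 25. Ivy eliminated.
Round 4: Grace 39, Omar 30, Priya 38. Omar eliminated.
Round 5: Grace 51, Priya 56. Priya has a majority (≥54).

Priya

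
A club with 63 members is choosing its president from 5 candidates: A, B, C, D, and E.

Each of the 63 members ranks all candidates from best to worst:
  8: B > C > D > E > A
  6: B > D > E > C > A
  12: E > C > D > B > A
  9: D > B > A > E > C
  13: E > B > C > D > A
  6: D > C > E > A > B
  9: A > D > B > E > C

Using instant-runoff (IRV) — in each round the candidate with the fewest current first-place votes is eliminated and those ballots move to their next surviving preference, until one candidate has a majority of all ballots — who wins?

Round 1: A 9, B 14, C 0, D 15, E 25. C eliminated.
Round 2: A 9, B 14, D 15, E 25. A eliminated.
Round 3: B 14, D 24, E 25. B eliminated.
Round 4: D 38, E 25. D has a majority (≥32).

D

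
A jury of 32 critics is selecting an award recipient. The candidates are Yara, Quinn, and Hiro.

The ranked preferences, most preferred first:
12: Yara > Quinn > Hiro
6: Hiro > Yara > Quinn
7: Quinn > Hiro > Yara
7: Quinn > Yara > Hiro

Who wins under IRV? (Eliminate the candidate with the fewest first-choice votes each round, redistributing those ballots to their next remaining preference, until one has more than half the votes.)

Round 1: Yara 12, Quinn 14, Hiro 6. Hiro eliminated.
Round 2: Yara 18, Quinn 14. Yara has a majority (≥17).

Yara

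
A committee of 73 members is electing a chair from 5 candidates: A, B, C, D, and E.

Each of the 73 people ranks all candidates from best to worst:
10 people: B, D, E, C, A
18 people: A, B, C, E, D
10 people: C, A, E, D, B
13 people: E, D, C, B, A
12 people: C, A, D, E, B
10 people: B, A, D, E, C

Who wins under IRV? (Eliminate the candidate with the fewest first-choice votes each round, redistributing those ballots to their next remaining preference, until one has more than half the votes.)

Round 1: A 18, B 20, C 22, D 0, E 13. D eliminated.
Round 2: A 18, B 20, C 22, E 13. E eliminated.
Round 3: A 18, B 20, C 35. A eliminated.
Round 4: B 38, C 35. B has a majority (≥37).

B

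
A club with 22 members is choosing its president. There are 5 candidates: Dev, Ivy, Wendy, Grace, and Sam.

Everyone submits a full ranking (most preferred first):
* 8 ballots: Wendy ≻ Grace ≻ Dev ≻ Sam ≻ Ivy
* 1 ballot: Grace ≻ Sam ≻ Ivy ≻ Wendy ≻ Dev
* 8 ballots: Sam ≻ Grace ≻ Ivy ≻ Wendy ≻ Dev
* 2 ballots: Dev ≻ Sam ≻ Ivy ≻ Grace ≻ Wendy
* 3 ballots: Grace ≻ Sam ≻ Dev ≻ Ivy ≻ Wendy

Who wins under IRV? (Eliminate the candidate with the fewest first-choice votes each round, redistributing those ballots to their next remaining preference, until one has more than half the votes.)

Round 1: Dev 2, Ivy 0, Wendy 8, Grace 4, Sam 8. Ivy eliminated.
Round 2: Dev 2, Wendy 8, Grace 4, Sam 8. Dev eliminated.
Round 3: Wendy 8, Grace 4, Sam 10. Grace eliminated.
Round 4: Wendy 8, Sam 14. Sam has a majority (≥12).

Sam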